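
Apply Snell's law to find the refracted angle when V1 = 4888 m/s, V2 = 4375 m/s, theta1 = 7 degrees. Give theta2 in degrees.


sin(theta1) = sin(7 deg) = 0.121869
sin(theta2) = V2/V1 * sin(theta1) = 4375/4888 * 0.121869 = 0.109079
theta2 = arcsin(0.109079) = 6.2622 degrees

6.2622


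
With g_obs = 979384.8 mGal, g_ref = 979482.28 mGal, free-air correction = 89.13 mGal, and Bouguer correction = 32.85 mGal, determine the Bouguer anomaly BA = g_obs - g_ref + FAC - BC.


BA = g_obs - g_ref + FAC - BC
= 979384.8 - 979482.28 + 89.13 - 32.85
= -41.2 mGal

-41.2


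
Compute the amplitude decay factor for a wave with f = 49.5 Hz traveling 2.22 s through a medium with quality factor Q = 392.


pi*f*t/Q = pi*49.5*2.22/392 = 0.880688
A/A0 = exp(-0.880688) = 0.414498

0.414498


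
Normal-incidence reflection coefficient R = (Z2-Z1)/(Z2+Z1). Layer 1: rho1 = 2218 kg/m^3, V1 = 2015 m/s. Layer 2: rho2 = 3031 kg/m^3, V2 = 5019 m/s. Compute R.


Z1 = 2218 * 2015 = 4469270
Z2 = 3031 * 5019 = 15212589
R = (15212589 - 4469270) / (15212589 + 4469270) = 10743319 / 19681859 = 0.5458

0.5458


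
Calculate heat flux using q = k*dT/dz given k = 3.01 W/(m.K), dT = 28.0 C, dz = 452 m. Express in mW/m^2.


q = k * dT / dz * 1000
= 3.01 * 28.0 / 452 * 1000
= 0.18646 * 1000
= 186.4602 mW/m^2

186.4602


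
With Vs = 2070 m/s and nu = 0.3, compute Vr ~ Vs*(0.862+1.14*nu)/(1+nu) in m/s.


Numerator factor = 0.862 + 1.14*0.3 = 1.204
Denominator = 1 + 0.3 = 1.3
Vr = 2070 * 1.204 / 1.3 = 1917.14 m/s

1917.14


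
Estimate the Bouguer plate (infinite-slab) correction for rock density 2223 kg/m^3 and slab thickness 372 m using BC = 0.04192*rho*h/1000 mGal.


BC = 0.04192 * rho * h / 1000
= 0.04192 * 2223 * 372 / 1000
= 34.666 mGal

34.666


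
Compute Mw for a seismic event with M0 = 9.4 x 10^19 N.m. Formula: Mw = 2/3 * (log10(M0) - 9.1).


log10(M0) = log10(9.4 x 10^19) = 19.9731
Mw = 2/3 * (19.9731 - 9.1)
= 2/3 * 10.8731
= 7.25

7.25


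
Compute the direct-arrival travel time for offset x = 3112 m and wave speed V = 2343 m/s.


t = x / V
= 3112 / 2343
= 1.3282 s

1.3282


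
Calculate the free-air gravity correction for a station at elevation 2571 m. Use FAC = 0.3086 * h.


FAC = 0.3086 * h
= 0.3086 * 2571
= 793.4106 mGal

793.4106


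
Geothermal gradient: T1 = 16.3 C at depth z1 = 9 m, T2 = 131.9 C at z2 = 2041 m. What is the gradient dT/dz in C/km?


dT = 131.9 - 16.3 = 115.6 C
dz = 2041 - 9 = 2032 m
gradient = dT/dz * 1000 = 115.6/2032 * 1000 = 56.8898 C/km

56.8898


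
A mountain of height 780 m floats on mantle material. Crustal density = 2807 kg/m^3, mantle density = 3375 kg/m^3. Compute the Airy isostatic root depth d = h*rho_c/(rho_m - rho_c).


rho_m - rho_c = 3375 - 2807 = 568
d = 780 * 2807 / 568
= 2189460 / 568
= 3854.68 m

3854.68


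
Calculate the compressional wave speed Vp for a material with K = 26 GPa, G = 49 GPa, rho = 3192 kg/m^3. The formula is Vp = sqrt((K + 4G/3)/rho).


First compute the effective modulus:
K + 4G/3 = 26e9 + 4*49e9/3 = 91333333333.33 Pa
Then divide by density:
91333333333.33 / 3192 = 28613199.6658 Pa/(kg/m^3)
Take the square root:
Vp = sqrt(28613199.6658) = 5349.13 m/s

5349.13


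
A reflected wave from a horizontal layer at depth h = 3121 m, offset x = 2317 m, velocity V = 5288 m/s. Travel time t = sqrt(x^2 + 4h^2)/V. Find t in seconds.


x^2 + 4h^2 = 2317^2 + 4*3121^2 = 5368489 + 38962564 = 44331053
sqrt(44331053) = 6658.1569
t = 6658.1569 / 5288 = 1.2591 s

1.2591


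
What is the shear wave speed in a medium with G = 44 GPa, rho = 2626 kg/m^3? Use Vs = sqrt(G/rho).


Convert G to Pa: G = 44e9 Pa
Compute G/rho = 44e9 / 2626 = 16755521.706
Vs = sqrt(16755521.706) = 4093.35 m/s

4093.35


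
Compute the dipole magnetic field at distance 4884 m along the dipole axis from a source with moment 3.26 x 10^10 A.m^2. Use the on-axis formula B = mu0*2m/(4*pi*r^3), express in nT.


m = 3.26 x 10^10 = 32600000000 A.m^2
2m = 65200000000 A.m^2
r^3 = 4884^3 = 116500279104
B = (4pi*10^-7) * 65200000000 / (4*pi * 116500279104) * 1e9
= 81932.736406 / 1463985683897.15 * 1e9
= 55.9655 nT

55.9655


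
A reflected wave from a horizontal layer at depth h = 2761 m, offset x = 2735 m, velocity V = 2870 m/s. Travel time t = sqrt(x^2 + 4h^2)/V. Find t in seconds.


x^2 + 4h^2 = 2735^2 + 4*2761^2 = 7480225 + 30492484 = 37972709
sqrt(37972709) = 6162.2
t = 6162.2 / 2870 = 2.1471 s

2.1471


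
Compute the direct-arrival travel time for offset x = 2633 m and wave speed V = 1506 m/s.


t = x / V
= 2633 / 1506
= 1.7483 s

1.7483


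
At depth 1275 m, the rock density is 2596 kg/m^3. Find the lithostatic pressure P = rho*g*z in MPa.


P = rho * g * z / 1e6
= 2596 * 9.81 * 1275 / 1e6
= 32470119.0 / 1e6
= 32.4701 MPa

32.4701


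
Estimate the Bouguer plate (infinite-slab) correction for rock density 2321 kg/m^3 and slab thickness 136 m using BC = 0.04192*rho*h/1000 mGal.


BC = 0.04192 * rho * h / 1000
= 0.04192 * 2321 * 136 / 1000
= 13.2323 mGal

13.2323


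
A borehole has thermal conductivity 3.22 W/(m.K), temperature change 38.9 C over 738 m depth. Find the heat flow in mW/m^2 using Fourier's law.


q = k * dT / dz * 1000
= 3.22 * 38.9 / 738 * 1000
= 0.169726 * 1000
= 169.7263 mW/m^2

169.7263


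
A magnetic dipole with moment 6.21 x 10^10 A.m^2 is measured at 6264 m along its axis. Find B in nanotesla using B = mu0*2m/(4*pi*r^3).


m = 6.21 x 10^10 = 62100000000 A.m^2
2m = 124200000000 A.m^2
r^3 = 6264^3 = 245784927744
B = (4pi*10^-7) * 124200000000 / (4*pi * 245784927744) * 1e9
= 156074.32303 / 3088624493454.59 * 1e9
= 50.532 nT

50.532


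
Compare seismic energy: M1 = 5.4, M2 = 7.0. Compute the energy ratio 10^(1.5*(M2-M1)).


M2 - M1 = 7.0 - 5.4 = 1.6
1.5 * 1.6 = 2.4
ratio = 10^2.4 = 251.19

251.19


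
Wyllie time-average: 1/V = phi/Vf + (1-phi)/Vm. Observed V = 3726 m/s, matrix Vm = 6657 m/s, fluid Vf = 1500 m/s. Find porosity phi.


1/V - 1/Vm = 1/3726 - 1/6657 = 0.00011817
1/Vf - 1/Vm = 1/1500 - 1/6657 = 0.00051645
phi = 0.00011817 / 0.00051645 = 0.2288

0.2288


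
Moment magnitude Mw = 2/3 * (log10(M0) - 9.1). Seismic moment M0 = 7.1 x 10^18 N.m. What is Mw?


log10(M0) = log10(7.1 x 10^18) = 18.8513
Mw = 2/3 * (18.8513 - 9.1)
= 2/3 * 9.7513
= 6.5

6.5


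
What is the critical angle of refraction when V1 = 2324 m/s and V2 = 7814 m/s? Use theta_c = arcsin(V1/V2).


V1/V2 = 2324/7814 = 0.297415
theta_c = arcsin(0.297415) = 17.3024 degrees

17.3024


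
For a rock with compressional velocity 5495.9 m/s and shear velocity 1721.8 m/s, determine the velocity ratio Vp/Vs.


Vp/Vs = 5495.9 / 1721.8
= 3.192

3.192


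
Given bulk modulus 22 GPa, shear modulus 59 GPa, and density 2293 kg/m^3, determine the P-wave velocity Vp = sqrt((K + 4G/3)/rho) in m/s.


First compute the effective modulus:
K + 4G/3 = 22e9 + 4*59e9/3 = 100666666666.67 Pa
Then divide by density:
100666666666.67 / 2293 = 43901729.9026 Pa/(kg/m^3)
Take the square root:
Vp = sqrt(43901729.9026) = 6625.84 m/s

6625.84


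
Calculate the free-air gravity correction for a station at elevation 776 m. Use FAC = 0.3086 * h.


FAC = 0.3086 * h
= 0.3086 * 776
= 239.4736 mGal

239.4736


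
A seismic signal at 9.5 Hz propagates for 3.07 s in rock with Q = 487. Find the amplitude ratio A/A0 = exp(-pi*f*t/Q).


pi*f*t/Q = pi*9.5*3.07/487 = 0.188141
A/A0 = exp(-0.188141) = 0.828498

0.828498


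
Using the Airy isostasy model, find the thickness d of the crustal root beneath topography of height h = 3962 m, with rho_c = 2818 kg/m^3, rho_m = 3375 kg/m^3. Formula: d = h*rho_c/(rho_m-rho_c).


rho_m - rho_c = 3375 - 2818 = 557
d = 3962 * 2818 / 557
= 11164916 / 557
= 20044.73 m

20044.73


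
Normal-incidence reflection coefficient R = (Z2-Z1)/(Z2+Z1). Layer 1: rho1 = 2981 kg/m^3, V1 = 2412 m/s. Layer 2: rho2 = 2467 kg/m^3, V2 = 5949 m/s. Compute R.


Z1 = 2981 * 2412 = 7190172
Z2 = 2467 * 5949 = 14676183
R = (14676183 - 7190172) / (14676183 + 7190172) = 7486011 / 21866355 = 0.3424

0.3424


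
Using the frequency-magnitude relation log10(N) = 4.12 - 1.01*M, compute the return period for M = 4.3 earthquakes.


log10(N) = 4.12 - 1.01*4.3 = -0.223
N = 10^-0.223 = 0.598412
T = 1/N = 1/0.598412 = 1.6711 years

1.6711


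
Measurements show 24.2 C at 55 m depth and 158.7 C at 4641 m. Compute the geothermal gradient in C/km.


dT = 158.7 - 24.2 = 134.5 C
dz = 4641 - 55 = 4586 m
gradient = dT/dz * 1000 = 134.5/4586 * 1000 = 29.3284 C/km

29.3284


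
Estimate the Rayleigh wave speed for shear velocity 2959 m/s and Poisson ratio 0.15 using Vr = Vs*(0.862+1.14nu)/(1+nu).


Numerator factor = 0.862 + 1.14*0.15 = 1.033
Denominator = 1 + 0.15 = 1.15
Vr = 2959 * 1.033 / 1.15 = 2657.95 m/s

2657.95


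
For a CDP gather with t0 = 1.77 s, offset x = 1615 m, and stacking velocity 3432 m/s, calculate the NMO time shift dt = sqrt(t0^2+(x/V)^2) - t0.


x/Vnmo = 1615/3432 = 0.470571
(x/Vnmo)^2 = 0.221437
t0^2 = 3.1329
sqrt(3.1329 + 0.221437) = 1.831485
dt = 1.831485 - 1.77 = 0.061485

0.061485


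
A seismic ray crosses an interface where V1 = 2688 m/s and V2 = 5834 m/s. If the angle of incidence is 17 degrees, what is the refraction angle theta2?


sin(theta1) = sin(17 deg) = 0.292372
sin(theta2) = V2/V1 * sin(theta1) = 5834/2688 * 0.292372 = 0.63456
theta2 = arcsin(0.63456) = 39.3873 degrees

39.3873


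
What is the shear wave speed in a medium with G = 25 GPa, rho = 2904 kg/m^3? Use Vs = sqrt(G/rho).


Convert G to Pa: G = 25e9 Pa
Compute G/rho = 25e9 / 2904 = 8608815.427
Vs = sqrt(8608815.427) = 2934.08 m/s

2934.08


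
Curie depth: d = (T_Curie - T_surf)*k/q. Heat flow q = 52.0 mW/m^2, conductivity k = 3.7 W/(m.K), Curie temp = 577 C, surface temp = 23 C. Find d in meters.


T_Curie - T_surf = 577 - 23 = 554 C
Convert q to W/m^2: 52.0 mW/m^2 = 0.052 W/m^2
d = 554 * 3.7 / 0.052 = 39419.23 m

39419.23


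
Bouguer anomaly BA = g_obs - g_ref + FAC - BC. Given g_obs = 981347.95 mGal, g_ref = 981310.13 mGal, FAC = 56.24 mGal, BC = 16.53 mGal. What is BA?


BA = g_obs - g_ref + FAC - BC
= 981347.95 - 981310.13 + 56.24 - 16.53
= 77.53 mGal

77.53


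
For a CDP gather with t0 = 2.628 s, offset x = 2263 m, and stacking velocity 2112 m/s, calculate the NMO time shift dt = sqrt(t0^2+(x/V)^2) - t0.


x/Vnmo = 2263/2112 = 1.071496
(x/Vnmo)^2 = 1.148104
t0^2 = 6.906384
sqrt(6.906384 + 1.148104) = 2.838043
dt = 2.838043 - 2.628 = 0.210043

0.210043


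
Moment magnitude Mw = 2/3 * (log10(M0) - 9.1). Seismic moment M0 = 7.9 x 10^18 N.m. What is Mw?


log10(M0) = log10(7.9 x 10^18) = 18.8976
Mw = 2/3 * (18.8976 - 9.1)
= 2/3 * 9.7976
= 6.53

6.53


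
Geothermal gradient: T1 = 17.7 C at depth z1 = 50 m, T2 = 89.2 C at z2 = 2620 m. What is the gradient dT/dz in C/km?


dT = 89.2 - 17.7 = 71.5 C
dz = 2620 - 50 = 2570 m
gradient = dT/dz * 1000 = 71.5/2570 * 1000 = 27.821 C/km

27.821


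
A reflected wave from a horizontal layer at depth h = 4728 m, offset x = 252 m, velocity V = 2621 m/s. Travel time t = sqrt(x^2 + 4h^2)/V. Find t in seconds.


x^2 + 4h^2 = 252^2 + 4*4728^2 = 63504 + 89415936 = 89479440
sqrt(89479440) = 9459.3573
t = 9459.3573 / 2621 = 3.6091 s

3.6091


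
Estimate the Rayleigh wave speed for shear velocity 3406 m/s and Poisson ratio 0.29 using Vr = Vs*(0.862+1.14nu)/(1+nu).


Numerator factor = 0.862 + 1.14*0.29 = 1.1926
Denominator = 1 + 0.29 = 1.29
Vr = 3406 * 1.1926 / 1.29 = 3148.83 m/s

3148.83


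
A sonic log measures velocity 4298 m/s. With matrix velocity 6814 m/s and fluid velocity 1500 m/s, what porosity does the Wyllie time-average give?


1/V - 1/Vm = 1/4298 - 1/6814 = 8.591e-05
1/Vf - 1/Vm = 1/1500 - 1/6814 = 0.00051991
phi = 8.591e-05 / 0.00051991 = 0.1652

0.1652


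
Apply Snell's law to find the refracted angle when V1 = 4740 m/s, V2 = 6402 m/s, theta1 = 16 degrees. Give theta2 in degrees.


sin(theta1) = sin(16 deg) = 0.275637
sin(theta2) = V2/V1 * sin(theta1) = 6402/4740 * 0.275637 = 0.372285
theta2 = arcsin(0.372285) = 21.8566 degrees

21.8566


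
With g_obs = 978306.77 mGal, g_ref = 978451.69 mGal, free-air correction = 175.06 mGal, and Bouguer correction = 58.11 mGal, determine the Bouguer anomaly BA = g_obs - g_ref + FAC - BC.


BA = g_obs - g_ref + FAC - BC
= 978306.77 - 978451.69 + 175.06 - 58.11
= -27.97 mGal

-27.97


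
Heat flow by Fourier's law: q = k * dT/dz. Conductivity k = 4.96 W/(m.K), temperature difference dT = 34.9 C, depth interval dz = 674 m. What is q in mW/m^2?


q = k * dT / dz * 1000
= 4.96 * 34.9 / 674 * 1000
= 0.256831 * 1000
= 256.8309 mW/m^2

256.8309


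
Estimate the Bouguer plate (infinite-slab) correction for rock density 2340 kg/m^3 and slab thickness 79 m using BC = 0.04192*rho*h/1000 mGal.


BC = 0.04192 * rho * h / 1000
= 0.04192 * 2340 * 79 / 1000
= 7.7493 mGal

7.7493


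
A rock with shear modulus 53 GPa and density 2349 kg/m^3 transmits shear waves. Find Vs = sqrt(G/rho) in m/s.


Convert G to Pa: G = 53e9 Pa
Compute G/rho = 53e9 / 2349 = 22562792.6777
Vs = sqrt(22562792.6777) = 4750.03 m/s

4750.03


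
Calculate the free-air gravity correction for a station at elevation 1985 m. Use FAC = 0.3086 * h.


FAC = 0.3086 * h
= 0.3086 * 1985
= 612.571 mGal

612.571


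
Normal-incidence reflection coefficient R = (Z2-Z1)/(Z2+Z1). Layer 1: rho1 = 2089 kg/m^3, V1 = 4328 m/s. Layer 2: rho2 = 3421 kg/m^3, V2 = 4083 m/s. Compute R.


Z1 = 2089 * 4328 = 9041192
Z2 = 3421 * 4083 = 13967943
R = (13967943 - 9041192) / (13967943 + 9041192) = 4926751 / 23009135 = 0.2141

0.2141


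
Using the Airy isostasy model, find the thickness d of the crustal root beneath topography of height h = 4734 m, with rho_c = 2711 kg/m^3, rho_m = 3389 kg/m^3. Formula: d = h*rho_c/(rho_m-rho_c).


rho_m - rho_c = 3389 - 2711 = 678
d = 4734 * 2711 / 678
= 12833874 / 678
= 18929.02 m

18929.02


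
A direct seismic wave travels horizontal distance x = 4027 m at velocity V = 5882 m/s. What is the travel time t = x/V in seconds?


t = x / V
= 4027 / 5882
= 0.6846 s

0.6846


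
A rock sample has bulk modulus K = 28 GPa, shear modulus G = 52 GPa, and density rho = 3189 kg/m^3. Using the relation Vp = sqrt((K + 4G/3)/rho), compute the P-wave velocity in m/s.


First compute the effective modulus:
K + 4G/3 = 28e9 + 4*52e9/3 = 97333333333.33 Pa
Then divide by density:
97333333333.33 / 3189 = 30521584.6138 Pa/(kg/m^3)
Take the square root:
Vp = sqrt(30521584.6138) = 5524.63 m/s

5524.63


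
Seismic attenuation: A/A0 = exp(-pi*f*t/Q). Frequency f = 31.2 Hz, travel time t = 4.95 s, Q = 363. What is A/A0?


pi*f*t/Q = pi*31.2*4.95/363 = 1.336605
A/A0 = exp(-1.336605) = 0.262736

0.262736


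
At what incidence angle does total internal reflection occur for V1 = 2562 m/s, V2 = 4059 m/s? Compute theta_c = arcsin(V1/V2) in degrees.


V1/V2 = 2562/4059 = 0.63119
theta_c = arcsin(0.63119) = 39.138 degrees

39.138


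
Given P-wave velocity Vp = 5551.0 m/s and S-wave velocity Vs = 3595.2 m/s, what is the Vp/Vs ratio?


Vp/Vs = 5551.0 / 3595.2
= 1.544

1.544


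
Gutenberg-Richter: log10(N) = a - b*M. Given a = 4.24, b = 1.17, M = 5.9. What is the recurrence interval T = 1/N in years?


log10(N) = 4.24 - 1.17*5.9 = -2.663
N = 10^-2.663 = 0.002173
T = 1/N = 1/0.002173 = 460.2566 years

460.2566


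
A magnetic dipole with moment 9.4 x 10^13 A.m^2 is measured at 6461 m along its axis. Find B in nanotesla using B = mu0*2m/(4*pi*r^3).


m = 9.4 x 10^13 = 94000000000000 A.m^2
2m = 188000000000000 A.m^2
r^3 = 6461^3 = 269711350181
B = (4pi*10^-7) * 188000000000000 / (4*pi * 269711350181) * 1e9
= 236247767.549952 / 3389292785273.65 * 1e9
= 69704.1485 nT

69704.1485


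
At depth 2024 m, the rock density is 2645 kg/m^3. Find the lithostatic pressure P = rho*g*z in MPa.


P = rho * g * z / 1e6
= 2645 * 9.81 * 2024 / 1e6
= 52517638.8 / 1e6
= 52.5176 MPa

52.5176


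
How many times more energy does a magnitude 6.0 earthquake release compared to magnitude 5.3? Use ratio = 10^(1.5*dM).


M2 - M1 = 6.0 - 5.3 = 0.7
1.5 * 0.7 = 1.05
ratio = 10^1.05 = 11.22

11.22


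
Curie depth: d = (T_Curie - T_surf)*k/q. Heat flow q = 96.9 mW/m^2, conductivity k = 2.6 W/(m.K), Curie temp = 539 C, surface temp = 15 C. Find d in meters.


T_Curie - T_surf = 539 - 15 = 524 C
Convert q to W/m^2: 96.9 mW/m^2 = 0.0969 W/m^2
d = 524 * 2.6 / 0.0969 = 14059.86 m

14059.86


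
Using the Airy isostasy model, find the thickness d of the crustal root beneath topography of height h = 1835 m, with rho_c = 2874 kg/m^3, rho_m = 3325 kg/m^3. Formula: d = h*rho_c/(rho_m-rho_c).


rho_m - rho_c = 3325 - 2874 = 451
d = 1835 * 2874 / 451
= 5273790 / 451
= 11693.55 m

11693.55


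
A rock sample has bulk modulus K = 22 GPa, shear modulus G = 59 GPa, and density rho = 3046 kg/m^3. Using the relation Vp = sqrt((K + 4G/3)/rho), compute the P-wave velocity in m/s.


First compute the effective modulus:
K + 4G/3 = 22e9 + 4*59e9/3 = 100666666666.67 Pa
Then divide by density:
100666666666.67 / 3046 = 33048807.1788 Pa/(kg/m^3)
Take the square root:
Vp = sqrt(33048807.1788) = 5748.81 m/s

5748.81


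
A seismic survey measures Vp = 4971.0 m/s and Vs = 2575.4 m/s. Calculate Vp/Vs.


Vp/Vs = 4971.0 / 2575.4
= 1.9302

1.9302


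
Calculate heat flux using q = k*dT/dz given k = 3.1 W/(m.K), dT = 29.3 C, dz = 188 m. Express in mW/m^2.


q = k * dT / dz * 1000
= 3.1 * 29.3 / 188 * 1000
= 0.483138 * 1000
= 483.1383 mW/m^2

483.1383


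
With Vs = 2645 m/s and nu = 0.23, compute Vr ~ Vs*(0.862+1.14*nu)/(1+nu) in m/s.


Numerator factor = 0.862 + 1.14*0.23 = 1.1242
Denominator = 1 + 0.23 = 1.23
Vr = 2645 * 1.1242 / 1.23 = 2417.49 m/s

2417.49


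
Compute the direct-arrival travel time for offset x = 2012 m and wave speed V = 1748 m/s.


t = x / V
= 2012 / 1748
= 1.151 s

1.151


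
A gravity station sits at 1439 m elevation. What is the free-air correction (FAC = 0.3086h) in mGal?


FAC = 0.3086 * h
= 0.3086 * 1439
= 444.0754 mGal

444.0754


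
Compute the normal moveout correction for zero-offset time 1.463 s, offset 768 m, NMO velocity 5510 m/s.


x/Vnmo = 768/5510 = 0.139383
(x/Vnmo)^2 = 0.019428
t0^2 = 2.140369
sqrt(2.140369 + 0.019428) = 1.469625
dt = 1.469625 - 1.463 = 0.006625

0.006625


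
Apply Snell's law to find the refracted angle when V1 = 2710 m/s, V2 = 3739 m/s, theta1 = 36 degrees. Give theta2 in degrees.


sin(theta1) = sin(36 deg) = 0.587785
sin(theta2) = V2/V1 * sin(theta1) = 3739/2710 * 0.587785 = 0.81097
theta2 = arcsin(0.81097) = 54.1908 degrees

54.1908


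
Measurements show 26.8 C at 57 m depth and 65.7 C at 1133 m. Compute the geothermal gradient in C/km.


dT = 65.7 - 26.8 = 38.9 C
dz = 1133 - 57 = 1076 m
gradient = dT/dz * 1000 = 38.9/1076 * 1000 = 36.1524 C/km

36.1524


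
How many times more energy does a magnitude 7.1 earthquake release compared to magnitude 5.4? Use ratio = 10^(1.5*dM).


M2 - M1 = 7.1 - 5.4 = 1.7
1.5 * 1.7 = 2.55
ratio = 10^2.55 = 354.81

354.81


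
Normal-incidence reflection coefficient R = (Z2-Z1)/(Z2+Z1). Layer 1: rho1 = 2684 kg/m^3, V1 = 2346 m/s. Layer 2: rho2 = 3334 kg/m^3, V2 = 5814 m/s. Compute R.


Z1 = 2684 * 2346 = 6296664
Z2 = 3334 * 5814 = 19383876
R = (19383876 - 6296664) / (19383876 + 6296664) = 13087212 / 25680540 = 0.5096

0.5096


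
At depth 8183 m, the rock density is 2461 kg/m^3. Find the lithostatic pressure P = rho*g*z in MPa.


P = rho * g * z / 1e6
= 2461 * 9.81 * 8183 / 1e6
= 197557341.03 / 1e6
= 197.5573 MPa

197.5573


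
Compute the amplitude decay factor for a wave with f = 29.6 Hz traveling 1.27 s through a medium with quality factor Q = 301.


pi*f*t/Q = pi*29.6*1.27/301 = 0.392355
A/A0 = exp(-0.392355) = 0.675465

0.675465


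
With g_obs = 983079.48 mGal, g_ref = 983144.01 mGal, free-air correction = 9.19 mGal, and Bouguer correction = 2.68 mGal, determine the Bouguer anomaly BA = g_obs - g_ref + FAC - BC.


BA = g_obs - g_ref + FAC - BC
= 983079.48 - 983144.01 + 9.19 - 2.68
= -58.02 mGal

-58.02


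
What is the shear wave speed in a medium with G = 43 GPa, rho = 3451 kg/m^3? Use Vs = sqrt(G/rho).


Convert G to Pa: G = 43e9 Pa
Compute G/rho = 43e9 / 3451 = 12460156.4764
Vs = sqrt(12460156.4764) = 3529.89 m/s

3529.89


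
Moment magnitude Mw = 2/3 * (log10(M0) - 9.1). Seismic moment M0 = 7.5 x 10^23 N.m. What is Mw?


log10(M0) = log10(7.5 x 10^23) = 23.8751
Mw = 2/3 * (23.8751 - 9.1)
= 2/3 * 14.7751
= 9.85

9.85


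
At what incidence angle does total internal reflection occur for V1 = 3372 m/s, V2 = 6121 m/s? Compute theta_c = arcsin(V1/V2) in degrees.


V1/V2 = 3372/6121 = 0.55089
theta_c = arcsin(0.55089) = 33.4281 degrees

33.4281


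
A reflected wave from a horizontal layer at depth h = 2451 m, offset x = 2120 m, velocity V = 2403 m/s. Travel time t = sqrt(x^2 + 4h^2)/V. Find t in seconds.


x^2 + 4h^2 = 2120^2 + 4*2451^2 = 4494400 + 24029604 = 28524004
sqrt(28524004) = 5340.7868
t = 5340.7868 / 2403 = 2.2225 s

2.2225


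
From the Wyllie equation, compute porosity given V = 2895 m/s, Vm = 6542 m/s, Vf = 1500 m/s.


1/V - 1/Vm = 1/2895 - 1/6542 = 0.00019256
1/Vf - 1/Vm = 1/1500 - 1/6542 = 0.00051381
phi = 0.00019256 / 0.00051381 = 0.3748

0.3748


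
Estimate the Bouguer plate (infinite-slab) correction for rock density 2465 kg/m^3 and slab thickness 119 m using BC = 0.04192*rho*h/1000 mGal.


BC = 0.04192 * rho * h / 1000
= 0.04192 * 2465 * 119 / 1000
= 12.2966 mGal

12.2966


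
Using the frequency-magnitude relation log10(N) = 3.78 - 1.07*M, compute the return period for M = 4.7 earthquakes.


log10(N) = 3.78 - 1.07*4.7 = -1.249
N = 10^-1.249 = 0.056364
T = 1/N = 1/0.056364 = 17.7419 years

17.7419


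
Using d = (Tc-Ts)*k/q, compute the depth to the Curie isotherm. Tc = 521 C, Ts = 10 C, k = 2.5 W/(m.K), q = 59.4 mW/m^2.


T_Curie - T_surf = 521 - 10 = 511 C
Convert q to W/m^2: 59.4 mW/m^2 = 0.0594 W/m^2
d = 511 * 2.5 / 0.0594 = 21506.73 m

21506.73


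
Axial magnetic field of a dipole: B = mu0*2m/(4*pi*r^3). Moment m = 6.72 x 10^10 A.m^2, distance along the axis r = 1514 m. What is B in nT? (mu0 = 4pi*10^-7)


m = 6.72 x 10^10 = 67200000000 A.m^2
2m = 134400000000 A.m^2
r^3 = 1514^3 = 3470384744
B = (4pi*10^-7) * 134400000000 / (4*pi * 3470384744) * 1e9
= 168892.021057 / 43610140867.52 * 1e9
= 3872.7694 nT

3872.7694


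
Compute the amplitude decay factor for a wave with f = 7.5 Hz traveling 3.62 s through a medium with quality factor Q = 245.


pi*f*t/Q = pi*7.5*3.62/245 = 0.34814
A/A0 = exp(-0.34814) = 0.706

0.706


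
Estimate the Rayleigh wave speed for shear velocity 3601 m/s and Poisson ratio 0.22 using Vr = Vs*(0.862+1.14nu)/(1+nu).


Numerator factor = 0.862 + 1.14*0.22 = 1.1128
Denominator = 1 + 0.22 = 1.22
Vr = 3601 * 1.1128 / 1.22 = 3284.58 m/s

3284.58


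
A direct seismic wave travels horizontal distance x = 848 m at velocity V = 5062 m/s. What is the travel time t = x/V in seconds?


t = x / V
= 848 / 5062
= 0.1675 s

0.1675


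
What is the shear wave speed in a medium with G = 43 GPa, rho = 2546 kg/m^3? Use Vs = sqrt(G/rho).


Convert G to Pa: G = 43e9 Pa
Compute G/rho = 43e9 / 2546 = 16889238.0204
Vs = sqrt(16889238.0204) = 4109.65 m/s

4109.65


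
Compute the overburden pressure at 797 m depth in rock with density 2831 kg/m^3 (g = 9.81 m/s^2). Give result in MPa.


P = rho * g * z / 1e6
= 2831 * 9.81 * 797 / 1e6
= 22134371.67 / 1e6
= 22.1344 MPa

22.1344


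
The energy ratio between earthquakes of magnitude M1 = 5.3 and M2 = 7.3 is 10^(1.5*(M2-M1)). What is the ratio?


M2 - M1 = 7.3 - 5.3 = 2.0
1.5 * 2.0 = 3.0
ratio = 10^3.0 = 1000.0

1000.0


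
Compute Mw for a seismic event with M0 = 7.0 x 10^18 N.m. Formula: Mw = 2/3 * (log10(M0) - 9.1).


log10(M0) = log10(7.0 x 10^18) = 18.8451
Mw = 2/3 * (18.8451 - 9.1)
= 2/3 * 9.7451
= 6.5

6.5


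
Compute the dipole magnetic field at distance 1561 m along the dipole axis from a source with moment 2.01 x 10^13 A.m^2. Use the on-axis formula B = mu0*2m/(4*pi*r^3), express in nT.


m = 2.01 x 10^13 = 20100000000000 A.m^2
2m = 40200000000000 A.m^2
r^3 = 1561^3 = 3803721481
B = (4pi*10^-7) * 40200000000000 / (4*pi * 3803721481) * 1e9
= 50516809.869724 / 47798973844.05 * 1e9
= 1056859.7149 nT

1056859.7149


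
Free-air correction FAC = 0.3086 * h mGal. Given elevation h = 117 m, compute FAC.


FAC = 0.3086 * h
= 0.3086 * 117
= 36.1062 mGal

36.1062


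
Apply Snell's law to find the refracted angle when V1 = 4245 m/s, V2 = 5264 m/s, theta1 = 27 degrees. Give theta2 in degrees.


sin(theta1) = sin(27 deg) = 0.45399
sin(theta2) = V2/V1 * sin(theta1) = 5264/4245 * 0.45399 = 0.56297
theta2 = arcsin(0.56297) = 34.2614 degrees

34.2614


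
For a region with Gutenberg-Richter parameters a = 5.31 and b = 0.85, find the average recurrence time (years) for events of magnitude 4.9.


log10(N) = 5.31 - 0.85*4.9 = 1.145
N = 10^1.145 = 13.963684
T = 1/N = 1/13.963684 = 0.0716 years

0.0716


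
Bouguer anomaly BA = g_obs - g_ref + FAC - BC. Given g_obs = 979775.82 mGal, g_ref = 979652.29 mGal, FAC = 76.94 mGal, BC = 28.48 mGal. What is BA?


BA = g_obs - g_ref + FAC - BC
= 979775.82 - 979652.29 + 76.94 - 28.48
= 171.99 mGal

171.99


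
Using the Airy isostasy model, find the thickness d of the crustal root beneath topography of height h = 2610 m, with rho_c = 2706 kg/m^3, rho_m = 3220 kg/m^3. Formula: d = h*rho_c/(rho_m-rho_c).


rho_m - rho_c = 3220 - 2706 = 514
d = 2610 * 2706 / 514
= 7062660 / 514
= 13740.58 m

13740.58


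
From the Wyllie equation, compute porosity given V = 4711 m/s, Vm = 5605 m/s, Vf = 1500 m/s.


1/V - 1/Vm = 1/4711 - 1/5605 = 3.386e-05
1/Vf - 1/Vm = 1/1500 - 1/5605 = 0.00048825
phi = 3.386e-05 / 0.00048825 = 0.0693

0.0693


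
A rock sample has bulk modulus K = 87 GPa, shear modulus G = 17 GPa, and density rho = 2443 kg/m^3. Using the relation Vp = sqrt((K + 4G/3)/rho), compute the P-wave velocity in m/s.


First compute the effective modulus:
K + 4G/3 = 87e9 + 4*17e9/3 = 109666666666.67 Pa
Then divide by density:
109666666666.67 / 2443 = 44890162.3687 Pa/(kg/m^3)
Take the square root:
Vp = sqrt(44890162.3687) = 6700.01 m/s

6700.01


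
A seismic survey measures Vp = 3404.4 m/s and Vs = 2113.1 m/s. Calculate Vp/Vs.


Vp/Vs = 3404.4 / 2113.1
= 1.6111

1.6111


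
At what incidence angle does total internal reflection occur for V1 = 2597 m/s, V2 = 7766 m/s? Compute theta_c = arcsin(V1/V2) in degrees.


V1/V2 = 2597/7766 = 0.334406
theta_c = arcsin(0.334406) = 19.5364 degrees

19.5364


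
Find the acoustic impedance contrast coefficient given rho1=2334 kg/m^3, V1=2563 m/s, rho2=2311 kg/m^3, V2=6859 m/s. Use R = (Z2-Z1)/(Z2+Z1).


Z1 = 2334 * 2563 = 5982042
Z2 = 2311 * 6859 = 15851149
R = (15851149 - 5982042) / (15851149 + 5982042) = 9869107 / 21833191 = 0.452

0.452


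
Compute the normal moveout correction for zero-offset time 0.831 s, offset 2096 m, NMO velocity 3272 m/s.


x/Vnmo = 2096/3272 = 0.640587
(x/Vnmo)^2 = 0.410351
t0^2 = 0.690561
sqrt(0.690561 + 0.410351) = 1.049244
dt = 1.049244 - 0.831 = 0.218244

0.218244


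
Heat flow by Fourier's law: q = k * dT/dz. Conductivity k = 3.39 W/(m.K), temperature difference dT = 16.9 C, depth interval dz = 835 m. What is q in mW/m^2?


q = k * dT / dz * 1000
= 3.39 * 16.9 / 835 * 1000
= 0.068612 * 1000
= 68.612 mW/m^2

68.612


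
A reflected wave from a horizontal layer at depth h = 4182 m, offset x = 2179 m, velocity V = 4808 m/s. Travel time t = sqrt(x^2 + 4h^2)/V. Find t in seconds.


x^2 + 4h^2 = 2179^2 + 4*4182^2 = 4748041 + 69956496 = 74704537
sqrt(74704537) = 8643.1786
t = 8643.1786 / 4808 = 1.7977 s

1.7977


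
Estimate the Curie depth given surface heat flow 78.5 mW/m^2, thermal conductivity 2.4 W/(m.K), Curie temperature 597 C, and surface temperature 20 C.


T_Curie - T_surf = 597 - 20 = 577 C
Convert q to W/m^2: 78.5 mW/m^2 = 0.0785 W/m^2
d = 577 * 2.4 / 0.0785 = 17640.76 m

17640.76


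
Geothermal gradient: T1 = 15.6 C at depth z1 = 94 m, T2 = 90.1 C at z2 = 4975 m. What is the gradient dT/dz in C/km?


dT = 90.1 - 15.6 = 74.5 C
dz = 4975 - 94 = 4881 m
gradient = dT/dz * 1000 = 74.5/4881 * 1000 = 15.2633 C/km

15.2633


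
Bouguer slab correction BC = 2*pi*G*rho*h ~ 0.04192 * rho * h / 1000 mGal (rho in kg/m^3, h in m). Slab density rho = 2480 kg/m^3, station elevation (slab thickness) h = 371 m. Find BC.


BC = 0.04192 * rho * h / 1000
= 0.04192 * 2480 * 371 / 1000
= 38.5698 mGal

38.5698


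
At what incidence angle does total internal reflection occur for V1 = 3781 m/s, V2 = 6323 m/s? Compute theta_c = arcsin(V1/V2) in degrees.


V1/V2 = 3781/6323 = 0.597976
theta_c = arcsin(0.597976) = 36.7251 degrees

36.7251


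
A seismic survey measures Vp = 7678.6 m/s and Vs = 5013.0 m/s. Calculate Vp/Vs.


Vp/Vs = 7678.6 / 5013.0
= 1.5317

1.5317


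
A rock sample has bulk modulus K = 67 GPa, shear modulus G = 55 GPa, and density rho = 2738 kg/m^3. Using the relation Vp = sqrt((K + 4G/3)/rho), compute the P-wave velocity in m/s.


First compute the effective modulus:
K + 4G/3 = 67e9 + 4*55e9/3 = 140333333333.33 Pa
Then divide by density:
140333333333.33 / 2738 = 51253956.6594 Pa/(kg/m^3)
Take the square root:
Vp = sqrt(51253956.6594) = 7159.19 m/s

7159.19


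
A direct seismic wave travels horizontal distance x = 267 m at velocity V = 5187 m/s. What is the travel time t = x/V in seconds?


t = x / V
= 267 / 5187
= 0.0515 s

0.0515


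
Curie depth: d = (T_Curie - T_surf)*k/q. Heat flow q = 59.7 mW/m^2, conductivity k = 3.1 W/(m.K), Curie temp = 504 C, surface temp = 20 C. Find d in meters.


T_Curie - T_surf = 504 - 20 = 484 C
Convert q to W/m^2: 59.7 mW/m^2 = 0.0597 W/m^2
d = 484 * 3.1 / 0.0597 = 25132.33 m

25132.33


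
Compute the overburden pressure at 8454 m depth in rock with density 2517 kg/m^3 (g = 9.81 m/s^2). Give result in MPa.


P = rho * g * z / 1e6
= 2517 * 9.81 * 8454 / 1e6
= 208744223.58 / 1e6
= 208.7442 MPa

208.7442


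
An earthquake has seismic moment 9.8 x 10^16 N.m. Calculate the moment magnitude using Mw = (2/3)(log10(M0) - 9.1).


log10(M0) = log10(9.8 x 10^16) = 16.9912
Mw = 2/3 * (16.9912 - 9.1)
= 2/3 * 7.8912
= 5.26

5.26


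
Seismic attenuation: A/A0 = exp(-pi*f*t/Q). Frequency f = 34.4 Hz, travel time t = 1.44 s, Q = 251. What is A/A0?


pi*f*t/Q = pi*34.4*1.44/251 = 0.620008
A/A0 = exp(-0.620008) = 0.53794

0.53794


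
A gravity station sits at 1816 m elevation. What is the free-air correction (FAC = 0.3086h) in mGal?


FAC = 0.3086 * h
= 0.3086 * 1816
= 560.4176 mGal

560.4176


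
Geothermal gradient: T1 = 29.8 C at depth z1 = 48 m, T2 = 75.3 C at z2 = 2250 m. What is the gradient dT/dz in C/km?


dT = 75.3 - 29.8 = 45.5 C
dz = 2250 - 48 = 2202 m
gradient = dT/dz * 1000 = 45.5/2202 * 1000 = 20.663 C/km

20.663


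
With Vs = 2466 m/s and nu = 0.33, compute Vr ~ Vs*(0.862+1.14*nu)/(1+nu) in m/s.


Numerator factor = 0.862 + 1.14*0.33 = 1.2382
Denominator = 1 + 0.33 = 1.33
Vr = 2466 * 1.2382 / 1.33 = 2295.79 m/s

2295.79


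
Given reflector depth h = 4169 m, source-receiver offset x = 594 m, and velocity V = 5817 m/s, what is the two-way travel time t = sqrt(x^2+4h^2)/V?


x^2 + 4h^2 = 594^2 + 4*4169^2 = 352836 + 69522244 = 69875080
sqrt(69875080) = 8359.1315
t = 8359.1315 / 5817 = 1.437 s

1.437


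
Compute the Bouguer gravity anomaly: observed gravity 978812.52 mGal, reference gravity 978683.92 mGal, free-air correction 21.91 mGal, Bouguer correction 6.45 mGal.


BA = g_obs - g_ref + FAC - BC
= 978812.52 - 978683.92 + 21.91 - 6.45
= 144.06 mGal

144.06


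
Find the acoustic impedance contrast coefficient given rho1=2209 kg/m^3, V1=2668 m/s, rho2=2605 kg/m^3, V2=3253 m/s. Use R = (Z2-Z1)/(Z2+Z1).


Z1 = 2209 * 2668 = 5893612
Z2 = 2605 * 3253 = 8474065
R = (8474065 - 5893612) / (8474065 + 5893612) = 2580453 / 14367677 = 0.1796

0.1796


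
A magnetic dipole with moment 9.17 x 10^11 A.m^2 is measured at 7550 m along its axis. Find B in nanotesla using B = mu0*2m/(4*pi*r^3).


m = 9.17 x 10^11 = 917000000000 A.m^2
2m = 1834000000000 A.m^2
r^3 = 7550^3 = 430368875000
B = (4pi*10^-7) * 1834000000000 / (4*pi * 430368875000) * 1e9
= 2304672.370673 / 5408174784134.82 * 1e9
= 426.1461 nT

426.1461


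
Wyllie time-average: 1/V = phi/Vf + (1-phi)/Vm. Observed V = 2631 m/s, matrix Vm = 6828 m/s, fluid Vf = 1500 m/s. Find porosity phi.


1/V - 1/Vm = 1/2631 - 1/6828 = 0.00023363
1/Vf - 1/Vm = 1/1500 - 1/6828 = 0.00052021
phi = 0.00023363 / 0.00052021 = 0.4491

0.4491


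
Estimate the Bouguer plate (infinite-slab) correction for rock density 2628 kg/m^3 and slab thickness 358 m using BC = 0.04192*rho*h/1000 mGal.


BC = 0.04192 * rho * h / 1000
= 0.04192 * 2628 * 358 / 1000
= 39.4393 mGal

39.4393


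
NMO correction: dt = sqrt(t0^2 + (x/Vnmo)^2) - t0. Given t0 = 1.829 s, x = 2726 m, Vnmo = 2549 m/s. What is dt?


x/Vnmo = 2726/2549 = 1.069439
(x/Vnmo)^2 = 1.1437
t0^2 = 3.345241
sqrt(3.345241 + 1.1437) = 2.118712
dt = 2.118712 - 1.829 = 0.289712

0.289712


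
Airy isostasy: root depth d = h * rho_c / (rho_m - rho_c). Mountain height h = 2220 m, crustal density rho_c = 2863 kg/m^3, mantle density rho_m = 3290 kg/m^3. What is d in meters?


rho_m - rho_c = 3290 - 2863 = 427
d = 2220 * 2863 / 427
= 6355860 / 427
= 14884.92 m

14884.92


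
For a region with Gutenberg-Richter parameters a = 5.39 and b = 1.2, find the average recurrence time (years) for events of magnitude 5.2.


log10(N) = 5.39 - 1.2*5.2 = -0.85
N = 10^-0.85 = 0.141254
T = 1/N = 1/0.141254 = 7.0795 years

7.0795


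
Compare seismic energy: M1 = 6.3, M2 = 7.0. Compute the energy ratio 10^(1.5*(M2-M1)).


M2 - M1 = 7.0 - 6.3 = 0.7
1.5 * 0.7 = 1.05
ratio = 10^1.05 = 11.22

11.22


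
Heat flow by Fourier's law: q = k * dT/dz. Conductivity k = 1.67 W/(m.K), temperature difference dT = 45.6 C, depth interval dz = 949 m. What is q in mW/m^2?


q = k * dT / dz * 1000
= 1.67 * 45.6 / 949 * 1000
= 0.080244 * 1000
= 80.2445 mW/m^2

80.2445


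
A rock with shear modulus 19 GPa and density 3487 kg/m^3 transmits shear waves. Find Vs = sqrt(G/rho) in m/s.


Convert G to Pa: G = 19e9 Pa
Compute G/rho = 19e9 / 3487 = 5448809.8652
Vs = sqrt(5448809.8652) = 2334.27 m/s

2334.27


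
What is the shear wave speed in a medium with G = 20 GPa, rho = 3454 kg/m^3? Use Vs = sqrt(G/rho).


Convert G to Pa: G = 20e9 Pa
Compute G/rho = 20e9 / 3454 = 5790387.956
Vs = sqrt(5790387.956) = 2406.32 m/s

2406.32


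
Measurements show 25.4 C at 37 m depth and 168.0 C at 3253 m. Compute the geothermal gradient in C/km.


dT = 168.0 - 25.4 = 142.6 C
dz = 3253 - 37 = 3216 m
gradient = dT/dz * 1000 = 142.6/3216 * 1000 = 44.3408 C/km

44.3408


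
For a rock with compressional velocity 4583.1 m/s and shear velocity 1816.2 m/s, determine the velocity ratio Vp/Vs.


Vp/Vs = 4583.1 / 1816.2
= 2.5235

2.5235


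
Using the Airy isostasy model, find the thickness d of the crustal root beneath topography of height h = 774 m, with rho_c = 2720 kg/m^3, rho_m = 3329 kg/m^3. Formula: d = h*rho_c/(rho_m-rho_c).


rho_m - rho_c = 3329 - 2720 = 609
d = 774 * 2720 / 609
= 2105280 / 609
= 3456.95 m

3456.95


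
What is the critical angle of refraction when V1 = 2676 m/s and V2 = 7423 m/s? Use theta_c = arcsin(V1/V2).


V1/V2 = 2676/7423 = 0.360501
theta_c = arcsin(0.360501) = 21.131 degrees

21.131


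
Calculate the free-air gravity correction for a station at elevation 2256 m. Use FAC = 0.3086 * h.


FAC = 0.3086 * h
= 0.3086 * 2256
= 696.2016 mGal

696.2016


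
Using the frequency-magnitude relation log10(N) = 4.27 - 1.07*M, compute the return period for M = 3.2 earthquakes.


log10(N) = 4.27 - 1.07*3.2 = 0.846
N = 10^0.846 = 7.014553
T = 1/N = 1/7.014553 = 0.1426 years

0.1426


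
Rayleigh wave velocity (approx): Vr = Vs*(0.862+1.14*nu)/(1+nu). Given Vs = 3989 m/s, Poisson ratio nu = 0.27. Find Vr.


Numerator factor = 0.862 + 1.14*0.27 = 1.1698
Denominator = 1 + 0.27 = 1.27
Vr = 3989 * 1.1698 / 1.27 = 3674.28 m/s

3674.28


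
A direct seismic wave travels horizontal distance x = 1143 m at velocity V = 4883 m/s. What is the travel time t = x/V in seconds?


t = x / V
= 1143 / 4883
= 0.2341 s

0.2341


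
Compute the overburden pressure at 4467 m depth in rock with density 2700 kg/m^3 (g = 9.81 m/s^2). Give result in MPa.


P = rho * g * z / 1e6
= 2700 * 9.81 * 4467 / 1e6
= 118317429.0 / 1e6
= 118.3174 MPa

118.3174


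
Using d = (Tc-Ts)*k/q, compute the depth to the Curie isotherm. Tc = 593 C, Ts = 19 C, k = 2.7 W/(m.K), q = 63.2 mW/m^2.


T_Curie - T_surf = 593 - 19 = 574 C
Convert q to W/m^2: 63.2 mW/m^2 = 0.0632 W/m^2
d = 574 * 2.7 / 0.0632 = 24522.15 m

24522.15


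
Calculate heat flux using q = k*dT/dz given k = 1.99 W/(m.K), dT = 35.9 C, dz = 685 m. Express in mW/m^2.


q = k * dT / dz * 1000
= 1.99 * 35.9 / 685 * 1000
= 0.104293 * 1000
= 104.2934 mW/m^2

104.2934


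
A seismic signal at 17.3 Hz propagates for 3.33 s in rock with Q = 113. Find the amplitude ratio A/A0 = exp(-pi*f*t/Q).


pi*f*t/Q = pi*17.3*3.33/113 = 1.601628
A/A0 = exp(-1.601628) = 0.201568

0.201568


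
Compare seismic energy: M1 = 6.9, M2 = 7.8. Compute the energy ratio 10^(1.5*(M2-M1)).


M2 - M1 = 7.8 - 6.9 = 0.9
1.5 * 0.9 = 1.35
ratio = 10^1.35 = 22.39

22.39


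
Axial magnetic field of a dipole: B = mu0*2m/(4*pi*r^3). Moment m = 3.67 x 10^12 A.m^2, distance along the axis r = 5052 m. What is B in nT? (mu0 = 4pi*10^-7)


m = 3.67 x 10^12 = 3670000000000 A.m^2
2m = 7340000000000 A.m^2
r^3 = 5052^3 = 128940700608
B = (4pi*10^-7) * 7340000000000 / (4*pi * 128940700608) * 1e9
= 9223716.03094 / 1620316631115.26 * 1e9
= 5692.5393 nT

5692.5393


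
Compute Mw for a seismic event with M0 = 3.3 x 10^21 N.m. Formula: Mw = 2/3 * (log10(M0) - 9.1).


log10(M0) = log10(3.3 x 10^21) = 21.5185
Mw = 2/3 * (21.5185 - 9.1)
= 2/3 * 12.4185
= 8.28

8.28


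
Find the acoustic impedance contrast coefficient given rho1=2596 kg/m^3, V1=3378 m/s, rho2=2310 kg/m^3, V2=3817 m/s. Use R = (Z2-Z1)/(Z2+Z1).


Z1 = 2596 * 3378 = 8769288
Z2 = 2310 * 3817 = 8817270
R = (8817270 - 8769288) / (8817270 + 8769288) = 47982 / 17586558 = 0.0027

0.0027


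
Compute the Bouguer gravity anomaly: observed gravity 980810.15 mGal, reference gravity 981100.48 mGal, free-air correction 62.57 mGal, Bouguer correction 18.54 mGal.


BA = g_obs - g_ref + FAC - BC
= 980810.15 - 981100.48 + 62.57 - 18.54
= -246.3 mGal

-246.3


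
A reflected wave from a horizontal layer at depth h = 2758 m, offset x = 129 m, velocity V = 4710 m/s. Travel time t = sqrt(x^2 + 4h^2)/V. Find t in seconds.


x^2 + 4h^2 = 129^2 + 4*2758^2 = 16641 + 30426256 = 30442897
sqrt(30442897) = 5517.5082
t = 5517.5082 / 4710 = 1.1714 s

1.1714


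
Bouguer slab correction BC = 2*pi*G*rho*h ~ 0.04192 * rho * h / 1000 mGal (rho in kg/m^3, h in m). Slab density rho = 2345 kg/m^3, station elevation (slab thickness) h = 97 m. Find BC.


BC = 0.04192 * rho * h / 1000
= 0.04192 * 2345 * 97 / 1000
= 9.5353 mGal

9.5353


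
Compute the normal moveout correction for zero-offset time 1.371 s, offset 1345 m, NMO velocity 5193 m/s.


x/Vnmo = 1345/5193 = 0.259003
(x/Vnmo)^2 = 0.067082
t0^2 = 1.879641
sqrt(1.879641 + 0.067082) = 1.39525
dt = 1.39525 - 1.371 = 0.02425

0.02425


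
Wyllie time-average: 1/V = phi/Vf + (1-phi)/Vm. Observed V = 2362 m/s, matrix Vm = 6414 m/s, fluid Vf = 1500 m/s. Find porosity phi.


1/V - 1/Vm = 1/2362 - 1/6414 = 0.00026746
1/Vf - 1/Vm = 1/1500 - 1/6414 = 0.00051076
phi = 0.00026746 / 0.00051076 = 0.5237

0.5237


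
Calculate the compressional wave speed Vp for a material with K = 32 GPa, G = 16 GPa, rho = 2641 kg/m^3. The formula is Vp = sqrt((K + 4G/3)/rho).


First compute the effective modulus:
K + 4G/3 = 32e9 + 4*16e9/3 = 53333333333.33 Pa
Then divide by density:
53333333333.33 / 2641 = 20194370.8191 Pa/(kg/m^3)
Take the square root:
Vp = sqrt(20194370.8191) = 4493.81 m/s

4493.81
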